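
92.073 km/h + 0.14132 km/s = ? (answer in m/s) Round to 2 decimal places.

166.90 m/s

92.073 km/h = 25.5758 m/s and 0.14132 km/s = 141.320 m/s.
25.5758 + 141.320 ≈ 166.90 m/s.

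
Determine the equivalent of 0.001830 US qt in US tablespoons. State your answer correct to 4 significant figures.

0.1171 US tbsp

1 US qt = 64.0000 US tbsp.
So 0.001830 × 64.0000 ≈ 0.1171 US tbsp.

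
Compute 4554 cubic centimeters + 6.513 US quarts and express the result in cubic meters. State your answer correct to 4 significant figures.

4554 cm³ = 0.00455400 m³ and 6.513 US qt = 0.00616360 m³.
0.00455400 + 0.00616360 ≈ 0.01072 m³.

0.01072 m³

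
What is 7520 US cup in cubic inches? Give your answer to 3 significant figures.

109000 cubic inches

1 US cup = 14.4375 cubic inches.
Then 7520 × 14.4375 ≈ 109000 in³.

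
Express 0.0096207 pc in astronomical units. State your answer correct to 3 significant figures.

1 parsec = 206265 astronomical units.
Then 0.0096207 × 206265 ≈ 1980 au.

1980 au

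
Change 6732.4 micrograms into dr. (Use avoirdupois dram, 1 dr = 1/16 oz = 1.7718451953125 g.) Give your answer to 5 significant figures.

1 μg = 5.64383 × 10^-7 drams.
So 6732.4 × 5.64383 × 10^-7 ≈ 0.0037997 dr.

0.0037997 dr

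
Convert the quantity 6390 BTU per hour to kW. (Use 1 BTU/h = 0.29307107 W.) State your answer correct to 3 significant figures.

1.87 kW

1 BTU per hour = 0.000293071 kilowatts.
Thus 6390 × 0.000293071 ≈ 1.87 kW.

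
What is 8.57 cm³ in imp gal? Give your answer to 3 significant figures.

0.00189 imp gal

1 cm³ = 0.000219969 imp gal.
So 8.57 × 0.000219969 ≈ 0.00189 imp gal.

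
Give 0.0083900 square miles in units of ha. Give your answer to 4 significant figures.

2.173 hectares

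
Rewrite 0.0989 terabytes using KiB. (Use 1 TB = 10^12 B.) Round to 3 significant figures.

9.66e+7 KiB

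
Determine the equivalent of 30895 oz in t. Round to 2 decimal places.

1 ounce = 2.83495e-5 metric tons.
Then 30895 × 2.83495e-5 ≈ 0.88 t.

0.88 t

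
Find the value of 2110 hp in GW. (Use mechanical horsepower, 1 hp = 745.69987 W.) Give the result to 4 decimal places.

0.0016 gigawatts

1 horsepower = 7.45700 × 10^-7 gigawatts.
So 2110 × 7.45700 × 10^-7 ≈ 0.0016 GW.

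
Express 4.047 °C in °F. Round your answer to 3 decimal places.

°C = (°F − 32) × 5/9.
Applying the formula gives 39.285 °F.

39.285 °F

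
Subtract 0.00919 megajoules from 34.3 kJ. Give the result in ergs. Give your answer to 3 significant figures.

2.51e+11 erg

34.3 kJ = 3.43000e+11 erg and 0.00919 MJ = 9.19000e+10 erg.
3.43000e+11 − 9.19000e+10 ≈ 2.51e+11 erg.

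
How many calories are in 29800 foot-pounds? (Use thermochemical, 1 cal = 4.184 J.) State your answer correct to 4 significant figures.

9657 calories

1 foot-pound = 0.324048 calories.
Thus 29800 × 0.324048 ≈ 9657 cal.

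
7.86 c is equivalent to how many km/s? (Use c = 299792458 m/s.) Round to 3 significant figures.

1 speed of light = 299792 km/s.
So 7.86 × 299792 ≈ 2.36 × 10^6 km/s.

2.36 × 10^6 kilometers per second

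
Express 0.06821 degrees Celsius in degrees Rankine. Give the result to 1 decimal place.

491.8 °R

°R = (°C + 273.15) × 9/5.
Applying the formula gives 491.8 °R.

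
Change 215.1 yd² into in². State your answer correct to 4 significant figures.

278800 square inches

1 square yard = 1296.00 square inches.
Thus 215.1 × 1296.00 ≈ 278800 in².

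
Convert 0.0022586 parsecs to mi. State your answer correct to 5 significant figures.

1 pc = 1.91735 × 10^13 mi.
Then 0.0022586 × 1.91735 × 10^13 ≈ 4.3305 × 10^10 mi.

4.3305 × 10^10 miles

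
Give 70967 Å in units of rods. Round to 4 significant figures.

1 angstrom = 1.98839 × 10^-11 rod.
Then 70967 × 1.98839 × 10^-11 ≈ 1.411 × 10^-6 rod.

1.411 × 10^-6 rods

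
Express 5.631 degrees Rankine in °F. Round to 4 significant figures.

°R = °F + 459.67.
Applying the formula gives -454.0 °F.

-454.0 °F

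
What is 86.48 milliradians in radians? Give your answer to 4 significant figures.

1 milliradian = 0.00100000 radians.
86.48 × 0.00100000 ≈ 0.08648 rad.

0.08648 rad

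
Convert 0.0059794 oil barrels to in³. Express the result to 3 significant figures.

58.0 in³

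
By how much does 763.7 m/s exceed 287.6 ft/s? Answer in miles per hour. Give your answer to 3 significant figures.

1510 mph

763.7 m/s = 1708.35 mph and 287.6 ft/s = 196.091 mph.
1708.35 − 196.091 ≈ 1510 mph.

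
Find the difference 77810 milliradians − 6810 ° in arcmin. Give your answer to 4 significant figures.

-141100 arcmin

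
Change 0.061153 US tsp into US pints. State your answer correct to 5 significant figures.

1 US tsp = 0.0104167 US pt.
So 0.061153 × 0.0104167 ≈ 0.00063701 US pt.

0.00063701 US pt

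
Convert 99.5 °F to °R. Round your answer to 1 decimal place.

559.2 degrees Rankine

°R = °F + 459.67.
Applying the formula gives 559.2 °R.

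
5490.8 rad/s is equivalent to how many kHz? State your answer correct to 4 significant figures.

0.8739 kHz

1 radian per second = 0.000159155 kilohertz.
Then 5490.8 × 0.000159155 ≈ 0.8739 kHz.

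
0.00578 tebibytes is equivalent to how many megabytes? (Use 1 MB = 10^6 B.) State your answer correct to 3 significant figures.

1 TiB = 1.09951e+6 megabytes.
So 0.00578 × 1.09951e+6 ≈ 6360 MB.

6360 MB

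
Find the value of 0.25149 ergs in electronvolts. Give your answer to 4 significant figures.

1.570 × 10^11 eV

1 erg = 6.24151 × 10^11 eV.
So 0.25149 × 6.24151 × 10^11 ≈ 1.570 × 10^11 eV.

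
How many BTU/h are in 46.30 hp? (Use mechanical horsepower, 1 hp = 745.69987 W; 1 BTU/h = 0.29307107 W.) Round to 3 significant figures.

118000 BTU per hour

1 horsepower = 2544.43 BTU/h.
So 46.30 × 2544.43 ≈ 118000 BTU/h.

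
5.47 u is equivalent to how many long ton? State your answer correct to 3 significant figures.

1 u = 1.63431e-30 long ton.
5.47 × 1.63431e-30 ≈ 8.94e-30 long ton.

8.94e-30 long ton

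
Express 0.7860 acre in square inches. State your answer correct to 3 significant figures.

4.93e+6 in²

1 acre = 6.27264e+6 in².
So 0.7860 × 6.27264e+6 ≈ 4.93e+6 in².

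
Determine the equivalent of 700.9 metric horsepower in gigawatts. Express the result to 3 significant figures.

0.000516 GW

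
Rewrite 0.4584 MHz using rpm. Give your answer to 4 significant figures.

2.750 × 10^7 revolutions per minute

1 MHz = 6.00000 × 10^7 revolutions per minute.
Thus 0.4584 × 6.00000 × 10^7 ≈ 2.750 × 10^7 rpm.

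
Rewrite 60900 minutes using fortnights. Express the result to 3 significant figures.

1 minute = 4.96032 × 10^-5 fortnight.
60900 × 4.96032 × 10^-5 ≈ 3.02 fortnight.

3.02 fortnight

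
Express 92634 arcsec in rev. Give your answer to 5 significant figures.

0.071477 rev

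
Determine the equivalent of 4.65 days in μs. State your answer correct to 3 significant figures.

4.02 × 10^11 μs

1 day = 8.64000 × 10^10 μs.
Then 4.65 × 8.64000 × 10^10 ≈ 4.02 × 10^11 μs.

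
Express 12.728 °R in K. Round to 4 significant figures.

7.071 K

°R = K × 9/5.
Applying the formula gives 7.071 K.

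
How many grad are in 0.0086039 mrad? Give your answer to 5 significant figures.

0.00054774 gradians

1 mrad = 0.0636620 grad.
Thus 0.0086039 × 0.0636620 ≈ 0.00054774 grad.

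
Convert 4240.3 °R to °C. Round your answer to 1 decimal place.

°R = (°C + 273.15) × 9/5.
Applying the formula gives 2082.6 °C.

2082.6 °C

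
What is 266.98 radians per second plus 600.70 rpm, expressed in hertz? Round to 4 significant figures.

52.50 Hz

266.98 rad/s = 42.4912 Hz and 600.70 rpm = 10.0117 Hz.
42.4912 + 10.0117 ≈ 52.50 Hz.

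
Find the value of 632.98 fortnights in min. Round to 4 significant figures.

1 fortnight = 20160.0 min.
632.98 × 20160.0 ≈ 1.276 × 10^7 min.

1.276 × 10^7 min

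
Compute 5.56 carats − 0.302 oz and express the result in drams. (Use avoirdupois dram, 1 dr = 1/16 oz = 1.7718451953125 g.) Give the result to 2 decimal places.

5.56 ct = 0.627594 dr and 0.302 oz = 4.83200 dr.
0.627594 − 4.83200 ≈ -4.20 dr.

-4.20 drams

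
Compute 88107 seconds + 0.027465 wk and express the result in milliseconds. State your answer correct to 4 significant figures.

1.047e+8 ms

88107 s = 8.81070e+7 ms and 0.027465 wk = 1.66108e+7 ms.
8.81070e+7 + 1.66108e+7 ≈ 1.047e+8 ms.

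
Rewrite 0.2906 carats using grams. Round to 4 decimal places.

1 carat = 0.200000 g.
Then 0.2906 × 0.200000 ≈ 0.0581 g.

0.0581 g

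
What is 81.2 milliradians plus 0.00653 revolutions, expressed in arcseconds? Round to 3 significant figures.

81.2 mrad = 16748.7 arcsec and 0.00653 rev = 8462.88 arcsec.
16748.7 + 8462.88 ≈ 25200 arcsec.

25200 arcsec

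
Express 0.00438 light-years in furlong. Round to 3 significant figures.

2.06e+11 furlong

1 light-year = 4.70290e+13 furlongs.
So 0.00438 × 4.70290e+13 ≈ 2.06e+11 furlong.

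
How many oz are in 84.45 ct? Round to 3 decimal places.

0.596 oz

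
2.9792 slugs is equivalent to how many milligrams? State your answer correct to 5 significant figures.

4.3478 × 10^7 milligrams

1 slug = 1.45939 × 10^7 milligrams.
2.9792 × 1.45939 × 10^7 ≈ 4.3478 × 10^7 mg.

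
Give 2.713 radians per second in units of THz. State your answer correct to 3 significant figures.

4.32 × 10^-13 THz

1 rad/s = 1.59155 × 10^-13 terahertz.
So 2.713 × 1.59155 × 10^-13 ≈ 4.32 × 10^-13 THz.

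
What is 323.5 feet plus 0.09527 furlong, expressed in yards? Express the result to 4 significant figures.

323.5 ft = 107.833 yd and 0.09527 furlong = 20.9594 yd.
107.833 + 20.9594 ≈ 128.8 yd.

128.8 yd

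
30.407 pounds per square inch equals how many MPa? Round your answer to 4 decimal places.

0.2096 megapascals

1 pound per square inch = 0.00689476 MPa.
Then 30.407 × 0.00689476 ≈ 0.2096 MPa.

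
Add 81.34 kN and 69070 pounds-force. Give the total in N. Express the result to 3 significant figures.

389000 newtons

81.34 kN = 81340.0 N and 69070 lbf = 307239 N.
81340.0 + 307239 ≈ 389000 N.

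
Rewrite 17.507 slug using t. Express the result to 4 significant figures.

1 slug = 0.0145939 metric tons.
Then 17.507 × 0.0145939 ≈ 0.2555 t.

0.2555 metric tons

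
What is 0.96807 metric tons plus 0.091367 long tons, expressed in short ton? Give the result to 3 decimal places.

1.169 short ton

0.96807 t = 1.06711 short ton and 0.091367 long ton = 0.102331 short ton.
1.06711 + 0.102331 ≈ 1.169 short ton.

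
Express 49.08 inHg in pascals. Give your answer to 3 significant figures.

1 inHg = 3386.39 pascals.
Thus 49.08 × 3386.39 ≈ 166000 Pa.

166000 Pa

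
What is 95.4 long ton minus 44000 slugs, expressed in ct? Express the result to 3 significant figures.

-2.73e+9 ct

95.4 long ton = 4.84654e+8 ct and 44000 slug = 3.21066e+9 ct.
4.84654e+8 − 3.21066e+9 ≈ -2.73e+9 ct.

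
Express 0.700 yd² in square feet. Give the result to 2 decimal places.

6.30 ft²

1 square yard = 9.00000 square feet.
0.700 × 9.00000 ≈ 6.30 ft².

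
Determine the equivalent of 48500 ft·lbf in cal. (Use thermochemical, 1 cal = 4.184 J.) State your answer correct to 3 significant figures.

1 foot-pound = 0.324048 cal.
Then 48500 × 0.324048 ≈ 15700 cal.

15700 cal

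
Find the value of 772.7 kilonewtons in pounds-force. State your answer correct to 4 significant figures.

1 kilonewton = 224.809 lbf.
Then 772.7 × 224.809 ≈ 173700 lbf.

173700 lbf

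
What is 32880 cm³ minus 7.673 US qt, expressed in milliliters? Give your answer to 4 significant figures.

25620 mL

32880 cm³ = 32880.0 mL and 7.673 US qt = 7261.37 mL.
32880.0 − 7261.37 ≈ 25620 mL.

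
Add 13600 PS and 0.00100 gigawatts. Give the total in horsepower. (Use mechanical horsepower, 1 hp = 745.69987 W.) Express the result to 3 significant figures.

14800 hp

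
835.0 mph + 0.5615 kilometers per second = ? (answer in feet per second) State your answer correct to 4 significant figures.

3067 ft/s

835.0 mph = 1224.67 ft/s and 0.5615 km/s = 1842.19 ft/s.
1224.67 + 1842.19 ≈ 3067 ft/s.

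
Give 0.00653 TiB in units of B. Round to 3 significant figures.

1 tebibyte = 1.09951 × 10^12 B.
Then 0.00653 × 1.09951 × 10^12 ≈ 7.18 × 10^9 B.

7.18 × 10^9 bytes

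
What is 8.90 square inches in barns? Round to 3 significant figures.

5.74e+25 barn

1 in² = 6.45160e+24 barn.
Thus 8.90 × 6.45160e+24 ≈ 5.74e+25 barn.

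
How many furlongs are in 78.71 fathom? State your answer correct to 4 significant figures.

0.7155 furlongs

1 fathom = 0.00909091 furlong.
Thus 78.71 × 0.00909091 ≈ 0.7155 furlong.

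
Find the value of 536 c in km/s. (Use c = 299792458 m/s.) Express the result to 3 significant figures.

1 speed of light = 299792 kilometers per second.
536 × 299792 ≈ 1.61 × 10^8 km/s.

1.61 × 10^8 kilometers per second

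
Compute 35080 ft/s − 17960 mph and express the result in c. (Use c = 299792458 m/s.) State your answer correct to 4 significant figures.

8.885 × 10^-6 c

35080 ft/s = 3.56660 × 10^-5 c and 17960 mph = 2.67813 × 10^-5 c.
3.56660 × 10^-5 − 2.67813 × 10^-5 ≈ 8.885 × 10^-6 c.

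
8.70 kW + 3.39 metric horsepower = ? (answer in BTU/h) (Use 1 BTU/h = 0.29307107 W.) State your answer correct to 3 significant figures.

38200 BTU/h

8.70 kW = 29685.6 BTU/h and 3.39 PS = 8507.63 BTU/h.
29685.6 + 8507.63 ≈ 38200 BTU/h.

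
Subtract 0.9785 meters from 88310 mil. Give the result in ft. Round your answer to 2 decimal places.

88310 mil = 7.35917 ft and 0.9785 m = 3.21030 ft.
7.35917 − 3.21030 ≈ 4.15 ft.

4.15 feet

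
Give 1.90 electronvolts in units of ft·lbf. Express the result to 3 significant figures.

1 eV = 1.18170 × 10^-19 foot-pounds.
Thus 1.90 × 1.18170 × 10^-19 ≈ 2.25 × 10^-19 ft·lbf.

2.25 × 10^-19 foot-pounds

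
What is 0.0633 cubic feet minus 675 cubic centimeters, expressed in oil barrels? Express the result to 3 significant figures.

0.0633 ft³ = 0.0112742 bbl and 675 cm³ = 0.00424562 bbl.
0.0112742 − 0.00424562 ≈ 0.00703 bbl.

0.00703 oil barrels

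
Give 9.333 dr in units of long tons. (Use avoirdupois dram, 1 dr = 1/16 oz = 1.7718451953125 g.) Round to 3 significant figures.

1 dram = 1.74386e-6 long ton.
Thus 9.333 × 1.74386e-6 ≈ 1.63e-5 long ton.

1.63e-5 long tons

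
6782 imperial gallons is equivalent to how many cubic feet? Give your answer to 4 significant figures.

1 imperial gallon = 0.160544 ft³.
6782 × 0.160544 ≈ 1089 ft³.

1089 ft³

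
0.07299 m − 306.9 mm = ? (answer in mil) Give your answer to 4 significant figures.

-9209 mils

0.07299 m = 2873.62 mil and 306.9 mm = 12082.7 mil.
2873.62 − 12082.7 ≈ -9209 mil.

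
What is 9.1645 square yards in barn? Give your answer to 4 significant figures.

7.663 × 10^28 barn

1 square yard = 8.36127 × 10^27 barn.
9.1645 × 8.36127 × 10^27 ≈ 7.663 × 10^28 barn.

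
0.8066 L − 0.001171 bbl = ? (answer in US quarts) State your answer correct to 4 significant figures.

0.8066 L = 0.852325 US qt and 0.001171 bbl = 0.196728 US qt.
0.852325 − 0.196728 ≈ 0.6556 US qt.

0.6556 US qt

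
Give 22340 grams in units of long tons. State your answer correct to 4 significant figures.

1 gram = 9.84207e-7 long ton.
Then 22340 × 9.84207e-7 ≈ 0.02199 long ton.

0.02199 long ton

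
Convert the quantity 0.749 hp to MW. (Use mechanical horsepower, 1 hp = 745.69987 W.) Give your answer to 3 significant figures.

1 hp = 0.000745700 MW.
0.749 × 0.000745700 ≈ 0.000559 MW.

0.000559 megawatts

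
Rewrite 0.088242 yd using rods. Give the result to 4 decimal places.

0.0160 rod

1 yard = 0.181818 rod.
So 0.088242 × 0.181818 ≈ 0.0160 rod.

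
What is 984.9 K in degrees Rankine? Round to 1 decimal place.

°R = K × 9/5.
Applying the formula gives 1772.8 °R.

1772.8 °R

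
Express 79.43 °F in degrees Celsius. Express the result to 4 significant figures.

26.35 °C

°F = °C × 9/5 + 32.
Applying the formula gives 26.35 °C.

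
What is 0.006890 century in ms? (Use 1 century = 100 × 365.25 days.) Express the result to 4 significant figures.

1 century = 3.15576e+12 ms.
So 0.006890 × 3.15576e+12 ≈ 2.174e+10 ms.

2.174e+10 milliseconds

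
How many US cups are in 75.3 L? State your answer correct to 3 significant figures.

318 US cups

1 liter = 4.22675 US cups.
So 75.3 × 4.22675 ≈ 318 US cup.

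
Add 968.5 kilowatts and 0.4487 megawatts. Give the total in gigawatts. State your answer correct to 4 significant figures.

968.5 kW = 0.000968500 GW and 0.4487 MW = 0.000448700 GW.
0.000968500 + 0.000448700 ≈ 0.001417 GW.

0.001417 gigawatts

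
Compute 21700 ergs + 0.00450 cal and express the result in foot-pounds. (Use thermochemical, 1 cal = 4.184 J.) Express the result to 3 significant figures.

0.0155 ft·lbf

21700 erg = 0.00160051 ft·lbf and 0.00450 cal = 0.0138868 ft·lbf.
0.00160051 + 0.0138868 ≈ 0.0155 ft·lbf.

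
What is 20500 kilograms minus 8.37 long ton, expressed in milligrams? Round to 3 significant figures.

1.20e+10 mg

20500 kg = 2.05000e+10 mg and 8.37 long ton = 8.50431e+9 mg.
2.05000e+10 − 8.50431e+9 ≈ 1.20e+10 mg.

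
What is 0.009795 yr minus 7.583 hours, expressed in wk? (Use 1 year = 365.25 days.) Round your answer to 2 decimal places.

0.009795 yr = 0.511089 wk and 7.583 h = 0.0451369 wk.
0.511089 − 0.0451369 ≈ 0.47 wk.

0.47 weeks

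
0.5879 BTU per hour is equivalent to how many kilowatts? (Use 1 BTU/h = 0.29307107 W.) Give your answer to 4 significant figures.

0.0001723 kilowatts

1 BTU/h = 0.000293071 kW.
Then 0.5879 × 0.000293071 ≈ 0.0001723 kW.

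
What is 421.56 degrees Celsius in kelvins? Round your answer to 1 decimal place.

694.7 K

K = °C + 273.15.
Applying the formula gives 694.7 K.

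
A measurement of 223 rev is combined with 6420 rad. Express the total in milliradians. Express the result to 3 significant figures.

7.82 × 10^6 milliradians

223 rev = 1.40115 × 10^6 mrad and 6420 rad = 6.42000 × 10^6 mrad.
1.40115 × 10^6 + 6.42000 × 10^6 ≈ 7.82 × 10^6 mrad.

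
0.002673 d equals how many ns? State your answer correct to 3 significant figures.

1 d = 8.64000 × 10^13 nanoseconds.
Then 0.002673 × 8.64000 × 10^13 ≈ 2.31 × 10^11 ns.

2.31 × 10^11 ns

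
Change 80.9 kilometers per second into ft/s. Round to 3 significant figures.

265000 ft/s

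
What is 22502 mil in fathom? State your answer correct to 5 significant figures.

1 mil = 1.38889 × 10^-5 fathom.
So 22502 × 1.38889 × 10^-5 ≈ 0.31253 fathom.

0.31253 fathoms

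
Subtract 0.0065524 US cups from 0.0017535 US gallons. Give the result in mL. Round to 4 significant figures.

5.087 mL

0.0017535 US gal = 6.637720 mL and 0.0065524 US cup = 1.550221 mL.
6.637720 − 1.550221 ≈ 5.087 mL.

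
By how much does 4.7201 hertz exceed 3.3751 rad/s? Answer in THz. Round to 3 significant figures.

4.7201 Hz = 4.72010e-12 THz and 3.3751 rad/s = 5.37164e-13 THz.
4.72010e-12 − 5.37164e-13 ≈ 4.18e-12 THz.

4.18e-12 THz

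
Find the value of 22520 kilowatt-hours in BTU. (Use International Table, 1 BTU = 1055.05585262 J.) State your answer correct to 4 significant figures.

7.684 × 10^7 British thermal units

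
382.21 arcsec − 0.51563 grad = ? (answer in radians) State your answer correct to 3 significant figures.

382.21 arcsec = 0.00185301 rad and 0.51563 grad = 0.00809950 rad.
0.00185301 − 0.00809950 ≈ -0.00625 rad.

-0.00625 rad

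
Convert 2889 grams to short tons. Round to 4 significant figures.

0.003185 short tons

1 g = 1.10231 × 10^-6 short tons.
So 2889 × 1.10231 × 10^-6 ≈ 0.003185 short ton.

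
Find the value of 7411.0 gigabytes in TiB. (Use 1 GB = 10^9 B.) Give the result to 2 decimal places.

6.74 tebibytes

1 gigabyte = 0.000909495 TiB.
Thus 7411.0 × 0.000909495 ≈ 6.74 TiB.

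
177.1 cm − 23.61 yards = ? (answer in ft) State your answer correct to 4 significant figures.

177.1 cm = 5.81037 ft and 23.61 yd = 70.8300 ft.
5.81037 − 70.8300 ≈ -65.02 ft.

-65.02 ft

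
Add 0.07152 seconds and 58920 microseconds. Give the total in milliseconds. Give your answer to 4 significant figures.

130.4 ms

0.07152 s = 71.5200 ms and 58920 μs = 58.9200 ms.
71.5200 + 58.9200 ≈ 130.4 ms.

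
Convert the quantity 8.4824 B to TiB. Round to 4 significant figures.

7.715 × 10^-12 TiB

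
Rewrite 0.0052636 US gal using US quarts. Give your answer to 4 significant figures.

0.02105 US qt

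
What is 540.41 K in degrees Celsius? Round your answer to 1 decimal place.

267.3 degrees Celsius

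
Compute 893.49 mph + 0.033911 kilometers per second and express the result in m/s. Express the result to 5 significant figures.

433.34 m/s

893.49 mph = 399.426 m/s and 0.033911 km/s = 33.9110 m/s.
399.426 + 33.9110 ≈ 433.34 m/s.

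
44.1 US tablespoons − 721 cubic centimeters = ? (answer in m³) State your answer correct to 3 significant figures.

-6.89 × 10^-5 cubic meters

44.1 US tbsp = 0.000652096 m³ and 721 cm³ = 0.000721000 m³.
0.000652096 − 0.000721000 ≈ -6.89 × 10^-5 m³.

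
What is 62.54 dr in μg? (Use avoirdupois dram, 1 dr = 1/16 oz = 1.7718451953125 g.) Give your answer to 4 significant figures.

1.108 × 10^8 μg

1 dr = 1.77185 × 10^6 micrograms.
Then 62.54 × 1.77185 × 10^6 ≈ 1.108 × 10^8 μg.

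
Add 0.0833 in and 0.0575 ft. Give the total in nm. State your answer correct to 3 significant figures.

0.0833 in = 2.11582e+6 nm and 0.0575 ft = 1.75260e+7 nm.
2.11582e+6 + 1.75260e+7 ≈ 1.96e+7 nm.

1.96e+7 nm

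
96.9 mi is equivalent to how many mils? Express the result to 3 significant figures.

1 mile = 6.33600e+7 mils.
Thus 96.9 × 6.33600e+7 ≈ 6.14e+9 mil.

6.14e+9 mils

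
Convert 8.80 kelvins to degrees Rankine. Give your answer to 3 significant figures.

°R = K × 9/5.
Applying the formula gives 15.8 °R.

15.8 °R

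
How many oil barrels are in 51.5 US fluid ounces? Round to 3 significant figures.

0.00958 oil barrels

1 US fl oz = 0.000186012 bbl.
Thus 51.5 × 0.000186012 ≈ 0.00958 bbl.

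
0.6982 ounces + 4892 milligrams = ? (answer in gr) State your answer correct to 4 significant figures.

381.0 gr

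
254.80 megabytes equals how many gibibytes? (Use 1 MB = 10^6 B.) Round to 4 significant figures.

1 MB = 0.000931323 gibibytes.
So 254.80 × 0.000931323 ≈ 0.2373 GiB.

0.2373 GiB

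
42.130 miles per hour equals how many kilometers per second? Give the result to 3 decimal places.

1 mph = 0.000447040 kilometers per second.
Thus 42.130 × 0.000447040 ≈ 0.019 km/s.

0.019 kilometers per second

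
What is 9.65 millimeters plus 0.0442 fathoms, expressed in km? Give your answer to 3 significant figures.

9.65 mm = 9.65000e-6 km and 0.0442 fathom = 8.08330e-5 km.
9.65000e-6 + 8.08330e-5 ≈ 9.05e-5 km.

9.05e-5 km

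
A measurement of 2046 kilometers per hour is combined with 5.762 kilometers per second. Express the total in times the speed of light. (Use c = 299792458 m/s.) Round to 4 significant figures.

2.112e-5 c

2046 km/h = 1.89576e-6 c and 5.762 km/s = 1.92200e-5 c.
1.89576e-6 + 1.92200e-5 ≈ 2.112e-5 c.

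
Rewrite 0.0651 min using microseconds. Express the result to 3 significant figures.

1 min = 6.00000 × 10^7 μs.
0.0651 × 6.00000 × 10^7 ≈ 3.91 × 10^6 μs.

3.91 × 10^6 μs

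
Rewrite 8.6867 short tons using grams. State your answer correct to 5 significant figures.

7.8804 × 10^6 grams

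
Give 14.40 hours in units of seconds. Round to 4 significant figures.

1 h = 3600.00 s.
Then 14.40 × 3600.00 ≈ 51840 s.

51840 s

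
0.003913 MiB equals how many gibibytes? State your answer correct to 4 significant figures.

1 MiB = 0.0009765625 GiB.
Then 0.003913 × 0.0009765625 ≈ 3.821e-6 GiB.

3.821e-6 gibibytes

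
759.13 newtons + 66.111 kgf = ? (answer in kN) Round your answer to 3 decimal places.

759.13 N = 0.759130 kN and 66.111 kgf = 0.648327 kN.
0.759130 + 0.648327 ≈ 1.407 kN.

1.407 kN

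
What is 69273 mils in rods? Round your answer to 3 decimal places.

0.350 rods

1 mil = 5.05051e-6 rod.
So 69273 × 5.05051e-6 ≈ 0.350 rod.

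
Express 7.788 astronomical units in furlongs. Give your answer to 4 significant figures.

5.792e+9 furlong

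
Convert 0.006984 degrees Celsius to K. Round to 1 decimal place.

273.2 kelvins

K = °C + 273.15.
Applying the formula gives 273.2 K.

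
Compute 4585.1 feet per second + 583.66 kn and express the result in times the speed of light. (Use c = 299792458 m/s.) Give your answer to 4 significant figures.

4585.1 ft/s = 4.66169 × 10^-6 c and 583.66 kn = 1.00156 × 10^-6 c.
4.66169 × 10^-6 + 1.00156 × 10^-6 ≈ 5.663 × 10^-6 c.

5.663 × 10^-6 c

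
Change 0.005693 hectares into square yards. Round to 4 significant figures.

68.09 square yards

1 hectare = 11959.9 square yards.
Then 0.005693 × 11959.9 ≈ 68.09 yd².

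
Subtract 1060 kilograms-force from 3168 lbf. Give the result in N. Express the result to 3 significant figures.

3168 lbf = 14092.0 N and 1060 kgf = 10395.0 N.
14092.0 − 10395.0 ≈ 3700 N.

3700 N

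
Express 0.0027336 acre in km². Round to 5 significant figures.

1 acre = 0.00404686 km².
0.0027336 × 0.00404686 ≈ 1.1062e-5 km².

1.1062e-5 km²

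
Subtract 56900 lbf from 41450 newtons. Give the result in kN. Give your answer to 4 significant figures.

41450 N = 41.4500 kN and 56900 lbf = 253.104 kN.
41.4500 − 253.104 ≈ -211.7 kN.

-211.7 kN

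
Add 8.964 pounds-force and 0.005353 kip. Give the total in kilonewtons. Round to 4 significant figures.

8.964 lbf = 0.0398739 kN and 0.005353 kip = 0.0238113 kN.
0.0398739 + 0.0238113 ≈ 0.06369 kN.

0.06369 kN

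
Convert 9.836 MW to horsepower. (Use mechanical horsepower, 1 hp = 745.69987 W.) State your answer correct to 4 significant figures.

13190 hp

1 MW = 1341.02 hp.
Thus 9.836 × 1341.02 ≈ 13190 hp.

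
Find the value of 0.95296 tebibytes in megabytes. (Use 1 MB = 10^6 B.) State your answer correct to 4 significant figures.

1 TiB = 1.09951e+6 MB.
So 0.95296 × 1.09951e+6 ≈ 1.048e+6 MB.

1.048e+6 MB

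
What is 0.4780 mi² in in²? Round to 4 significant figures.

1 square mile = 4.01449 × 10^9 in².
Then 0.4780 × 4.01449 × 10^9 ≈ 1.919 × 10^9 in².

1.919 × 10^9 in²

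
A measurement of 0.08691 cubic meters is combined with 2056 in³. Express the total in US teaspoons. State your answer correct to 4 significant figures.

24470 US tsp

0.08691 m³ = 17632.7 US tsp and 2056 in³ = 6835.53 US tsp.
17632.7 + 6835.53 ≈ 24470 US tsp.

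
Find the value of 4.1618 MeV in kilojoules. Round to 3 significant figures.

1 megaelectronvolt = 1.60218 × 10^-16 kJ.
Then 4.1618 × 1.60218 × 10^-16 ≈ 6.67 × 10^-16 kJ.

6.67 × 10^-16 kJ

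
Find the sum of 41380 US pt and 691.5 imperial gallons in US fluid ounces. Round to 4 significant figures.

41380 US pt = 662080 US fl oz and 691.5 imp gal = 106298 US fl oz.
662080 + 106298 ≈ 768400 US fl oz.

768400 US fl oz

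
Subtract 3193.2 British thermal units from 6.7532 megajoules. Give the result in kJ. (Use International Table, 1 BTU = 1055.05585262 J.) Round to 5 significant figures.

3384.2 kJ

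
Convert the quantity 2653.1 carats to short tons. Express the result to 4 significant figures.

0.0005849 short ton

1 carat = 2.20462e-7 short ton.
So 2653.1 × 2.20462e-7 ≈ 0.0005849 short ton.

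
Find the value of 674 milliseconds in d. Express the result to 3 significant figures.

7.80 × 10^-6 days

1 millisecond = 1.15741 × 10^-8 d.
Thus 674 × 1.15741 × 10^-8 ≈ 7.80 × 10^-6 d.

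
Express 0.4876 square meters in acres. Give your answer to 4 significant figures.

1 m² = 0.000247105 acre.
0.4876 × 0.000247105 ≈ 0.0001205 acre.

0.0001205 acres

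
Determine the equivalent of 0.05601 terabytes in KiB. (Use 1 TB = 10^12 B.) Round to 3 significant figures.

1 TB = 9.765625e+8 kibibytes.
0.05601 × 9.765625e+8 ≈ 5.47e+7 KiB.

5.47e+7 KiB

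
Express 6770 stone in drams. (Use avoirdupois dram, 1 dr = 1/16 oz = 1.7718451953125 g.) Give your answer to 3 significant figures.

1 st = 3584.00 drams.
Thus 6770 × 3584.00 ≈ 2.43e+7 dr.

2.43e+7 drams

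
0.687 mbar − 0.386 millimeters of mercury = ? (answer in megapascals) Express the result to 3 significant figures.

1.72 × 10^-5 megapascals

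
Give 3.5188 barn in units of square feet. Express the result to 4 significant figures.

1 barn = 1.07639 × 10^-27 ft².
Then 3.5188 × 1.07639 × 10^-27 ≈ 3.788 × 10^-27 ft².

3.788 × 10^-27 square feet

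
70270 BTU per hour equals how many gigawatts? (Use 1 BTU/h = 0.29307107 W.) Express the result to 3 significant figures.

2.06e-5 gigawatts

1 BTU/h = 2.93071e-10 GW.
Then 70270 × 2.93071e-10 ≈ 2.06e-5 GW.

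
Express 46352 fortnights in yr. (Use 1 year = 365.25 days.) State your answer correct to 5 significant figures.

1 fortnight = 0.0383299 yr.
46352 × 0.0383299 ≈ 1776.7 yr.

1776.7 yr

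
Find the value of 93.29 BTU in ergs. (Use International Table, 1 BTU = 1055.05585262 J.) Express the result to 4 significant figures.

1 BTU = 1.05506 × 10^10 ergs.
Thus 93.29 × 1.05506 × 10^10 ≈ 9.843 × 10^11 erg.

9.843 × 10^11 ergs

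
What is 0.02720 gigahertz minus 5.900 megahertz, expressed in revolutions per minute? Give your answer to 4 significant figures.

0.02720 GHz = 1.63200e+9 rpm and 5.900 MHz = 3.54000e+8 rpm.
1.63200e+9 − 3.54000e+8 ≈ 1.278e+9 rpm.

1.278e+9 revolutions per minute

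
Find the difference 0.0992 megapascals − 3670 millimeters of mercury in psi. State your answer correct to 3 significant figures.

-56.6 psi

0.0992 MPa = 14.3877 psi and 3670 mmHg = 70.9660 psi.
14.3877 − 70.9660 ≈ -56.6 psi.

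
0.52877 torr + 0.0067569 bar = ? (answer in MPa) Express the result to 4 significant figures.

0.52877 torr = 7.04969 × 10^-5 MPa and 0.0067569 bar = 0.000675690 MPa.
7.04969 × 10^-5 + 0.000675690 ≈ 0.0007462 MPa.

0.0007462 MPa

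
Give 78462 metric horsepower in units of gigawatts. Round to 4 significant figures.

0.05771 GW

1 PS = 7.35499 × 10^-7 GW.
Then 78462 × 7.35499 × 10^-7 ≈ 0.05771 GW.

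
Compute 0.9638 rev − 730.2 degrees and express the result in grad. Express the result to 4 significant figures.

-425.8 gradians

0.9638 rev = 385.520 grad and 730.2 ° = 811.333 grad.
385.520 − 811.333 ≈ -425.8 grad.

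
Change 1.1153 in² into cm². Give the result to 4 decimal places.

7.1955 square centimeters

1 square inch = 6.45160 cm².
1.1153 × 6.45160 ≈ 7.1955 cm².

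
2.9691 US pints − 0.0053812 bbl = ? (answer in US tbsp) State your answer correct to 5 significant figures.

37.153 US tbsp

2.9691 US pt = 95.01120 US tbsp and 0.0053812 bbl = 57.85866 US tbsp.
95.01120 − 57.85866 ≈ 37.153 US tbsp.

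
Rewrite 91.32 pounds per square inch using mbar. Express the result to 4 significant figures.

1 pound per square inch = 68.9476 mbar.
Thus 91.32 × 68.9476 ≈ 6296 mbar.

6296 mbar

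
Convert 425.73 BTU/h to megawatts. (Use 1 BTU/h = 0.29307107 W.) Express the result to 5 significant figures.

1 BTU/h = 2.93071e-7 MW.
Then 425.73 × 2.93071e-7 ≈ 0.00012477 MW.

0.00012477 MW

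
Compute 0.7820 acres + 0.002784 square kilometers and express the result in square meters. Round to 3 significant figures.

5950 m²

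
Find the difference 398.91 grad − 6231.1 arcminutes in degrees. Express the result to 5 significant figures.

398.91 grad = 359.019 ° and 6231.1 arcmin = 103.852 °.
359.019 − 103.852 ≈ 255.17 °.

255.17 °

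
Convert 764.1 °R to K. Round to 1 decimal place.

424.5 kelvins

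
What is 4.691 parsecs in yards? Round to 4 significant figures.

1.583e+17 yd

1 parsec = 3.37454e+16 yd.
Then 4.691 × 3.37454e+16 ≈ 1.583e+17 yd.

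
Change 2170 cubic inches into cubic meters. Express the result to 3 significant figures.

0.0356 m³

1 cubic inch = 1.63871 × 10^-5 cubic meters.
Thus 2170 × 1.63871 × 10^-5 ≈ 0.0356 m³.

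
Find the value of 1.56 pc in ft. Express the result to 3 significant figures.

1 parsec = 1.01236 × 10^17 ft.
Thus 1.56 × 1.01236 × 10^17 ≈ 1.58 × 10^17 ft.

1.58 × 10^17 feet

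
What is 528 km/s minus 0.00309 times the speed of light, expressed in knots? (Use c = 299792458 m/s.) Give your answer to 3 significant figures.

-774000 kn

528 km/s = 1.02635e+6 kn and 0.00309 c = 1.80070e+6 kn.
1.02635e+6 − 1.80070e+6 ≈ -774000 kn.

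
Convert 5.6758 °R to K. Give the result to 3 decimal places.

°R = K × 9/5.
Applying the formula gives 3.153 K.

3.153 K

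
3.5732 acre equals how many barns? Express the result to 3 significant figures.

1.45e+32 barns

1 acre = 4.04686e+31 barn.
So 3.5732 × 4.04686e+31 ≈ 1.45e+32 barn.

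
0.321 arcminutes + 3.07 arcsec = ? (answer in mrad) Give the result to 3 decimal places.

0.108 mrad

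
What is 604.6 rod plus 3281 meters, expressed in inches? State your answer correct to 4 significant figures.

248900 in

604.6 rod = 119711 in and 3281 m = 129173 in.
119711 + 129173 ≈ 248900 in.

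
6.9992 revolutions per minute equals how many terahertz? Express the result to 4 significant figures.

1 rpm = 1.66667e-14 terahertz.
Thus 6.9992 × 1.66667e-14 ≈ 1.167e-13 THz.

1.167e-13 THz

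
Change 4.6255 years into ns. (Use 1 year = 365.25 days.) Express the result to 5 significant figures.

1 yr = 3.15576 × 10^16 ns.
4.6255 × 3.15576 × 10^16 ≈ 1.4597 × 10^17 ns.

1.4597 × 10^17 nanoseconds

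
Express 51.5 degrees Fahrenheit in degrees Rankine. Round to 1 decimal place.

°R = °F + 459.67.
Applying the formula gives 511.2 °R.

511.2 degrees Rankine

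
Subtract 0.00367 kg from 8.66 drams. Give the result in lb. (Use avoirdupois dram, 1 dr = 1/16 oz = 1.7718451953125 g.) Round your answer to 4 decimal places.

0.0257 pounds

8.66 dr = 0.0338281 lb and 0.00367 kg = 0.00809097 lb.
0.0338281 − 0.00809097 ≈ 0.0257 lb.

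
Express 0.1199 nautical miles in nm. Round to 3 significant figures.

2.22e+11 nanometers

1 nmi = 1.85200e+12 nm.
Then 0.1199 × 1.85200e+12 ≈ 2.22e+11 nm.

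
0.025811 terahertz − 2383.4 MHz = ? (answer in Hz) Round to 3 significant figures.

2.34e+10 Hz

0.025811 THz = 2.58110e+10 Hz and 2383.4 MHz = 2.38340e+9 Hz.
2.58110e+10 − 2.38340e+9 ≈ 2.34e+10 Hz.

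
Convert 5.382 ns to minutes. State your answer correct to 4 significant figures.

1 ns = 1.66667e-11 min.
Thus 5.382 × 1.66667e-11 ≈ 8.970e-11 min.

8.970e-11 minutes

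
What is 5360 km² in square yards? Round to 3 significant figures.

6.41 × 10^9 yd²

1 km² = 1.19599 × 10^6 square yards.
Thus 5360 × 1.19599 × 10^6 ≈ 6.41 × 10^9 yd².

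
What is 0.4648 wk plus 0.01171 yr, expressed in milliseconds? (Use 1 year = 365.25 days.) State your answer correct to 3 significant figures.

0.4648 wk = 2.81111 × 10^8 ms and 0.01171 yr = 3.69539 × 10^8 ms.
2.81111 × 10^8 + 3.69539 × 10^8 ≈ 6.51 × 10^8 ms.

6.51 × 10^8 milliseconds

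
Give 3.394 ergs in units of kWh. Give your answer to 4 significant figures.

9.428 × 10^-14 kWh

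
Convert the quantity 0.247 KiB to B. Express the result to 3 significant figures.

253 bytes

1 kibibyte = 1024.00 B.
0.247 × 1024.00 ≈ 253 B.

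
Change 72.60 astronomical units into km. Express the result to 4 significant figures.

1.086e+10 km

1 astronomical unit = 1.49598e+8 km.
72.60 × 1.49598e+8 ≈ 1.086e+10 km.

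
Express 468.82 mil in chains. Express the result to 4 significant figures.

0.0005919 chain

1 mil = 1.26263 × 10^-6 chain.
Then 468.82 × 1.26263 × 10^-6 ≈ 0.0005919 chain.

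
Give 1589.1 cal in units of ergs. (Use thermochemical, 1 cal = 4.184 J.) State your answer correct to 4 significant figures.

1 cal = 4.18400 × 10^7 ergs.
Then 1589.1 × 4.18400 × 10^7 ≈ 6.649 × 10^10 erg.

6.649 × 10^10 ergs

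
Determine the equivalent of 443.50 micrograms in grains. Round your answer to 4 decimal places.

0.0068 gr

1 microgram = 1.54324 × 10^-5 grains.
So 443.50 × 1.54324 × 10^-5 ≈ 0.0068 gr.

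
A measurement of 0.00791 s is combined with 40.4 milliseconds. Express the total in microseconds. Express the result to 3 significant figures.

48300 μs

0.00791 s = 7910.00 μs and 40.4 ms = 40400.0 μs.
7910.00 + 40400.0 ≈ 48300 μs.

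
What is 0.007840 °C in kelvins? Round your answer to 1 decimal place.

273.2 K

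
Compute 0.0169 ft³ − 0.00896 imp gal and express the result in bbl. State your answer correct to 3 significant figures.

0.00275 oil barrels

0.0169 ft³ = 0.00301002 bbl and 0.00896 imp gal = 0.000256203 bbl.
0.00301002 − 0.000256203 ≈ 0.00275 bbl.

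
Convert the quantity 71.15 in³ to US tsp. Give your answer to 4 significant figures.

236.6 US teaspoons

1 in³ = 3.32468 US tsp.
Thus 71.15 × 3.32468 ≈ 236.6 US tsp.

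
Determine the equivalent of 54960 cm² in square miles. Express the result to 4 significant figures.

1 cm² = 3.86102e-11 square miles.
Thus 54960 × 3.86102e-11 ≈ 2.122e-6 mi².

2.122e-6 mi²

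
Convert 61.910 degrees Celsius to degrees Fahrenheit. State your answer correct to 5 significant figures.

143.44 °F

°F = °C × 9/5 + 32.
Applying the formula gives 143.44 °F.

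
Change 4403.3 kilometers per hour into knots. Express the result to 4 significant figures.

1 kilometer per hour = 0.539957 kn.
Thus 4403.3 × 0.539957 ≈ 2378 kn.

2378 kn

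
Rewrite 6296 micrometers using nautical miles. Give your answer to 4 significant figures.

3.400e-6 nmi

1 μm = 5.39957e-10 nautical miles.
6296 × 5.39957e-10 ≈ 3.400e-6 nmi.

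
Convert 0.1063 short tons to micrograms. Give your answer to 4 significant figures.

1 short ton = 9.07185e+11 μg.
Thus 0.1063 × 9.07185e+11 ≈ 9.643e+10 μg.

9.643e+10 μg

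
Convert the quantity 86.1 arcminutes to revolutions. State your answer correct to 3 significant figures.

0.00399 revolutions

1 arcmin = 4.62963 × 10^-5 rev.
Then 86.1 × 4.62963 × 10^-5 ≈ 0.00399 rev.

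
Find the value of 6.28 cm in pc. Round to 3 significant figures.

2.04e-18 pc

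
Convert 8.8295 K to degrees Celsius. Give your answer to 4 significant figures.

-264.3 degrees Celsius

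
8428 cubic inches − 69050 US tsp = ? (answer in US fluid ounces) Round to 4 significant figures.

8428 in³ = 4670.06 US fl oz and 69050 US tsp = 11508.3 US fl oz.
4670.06 − 11508.3 ≈ -6838 US fl oz.

-6838 US fl oz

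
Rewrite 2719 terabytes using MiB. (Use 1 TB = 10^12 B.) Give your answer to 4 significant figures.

2.593 × 10^9 MiB

1 TB = 953674 MiB.
So 2719 × 953674 ≈ 2.593 × 10^9 MiB.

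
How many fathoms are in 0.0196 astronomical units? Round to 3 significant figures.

1.60e+9 fathom

1 astronomical unit = 8.18011e+10 fathom.
Thus 0.0196 × 8.18011e+10 ≈ 1.60e+9 fathom.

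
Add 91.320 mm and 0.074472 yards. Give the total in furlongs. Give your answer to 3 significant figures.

91.320 mm = 0.000453949 furlong and 0.074472 yd = 0.000338509 furlong.
0.000453949 + 0.000338509 ≈ 0.000792 furlong.

0.000792 furlongs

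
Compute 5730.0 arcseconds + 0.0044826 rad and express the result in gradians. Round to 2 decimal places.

5730.0 arcsec = 1.76852 grad and 0.0044826 rad = 0.285371 grad.
1.76852 + 0.285371 ≈ 2.05 grad.

2.05 gradians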